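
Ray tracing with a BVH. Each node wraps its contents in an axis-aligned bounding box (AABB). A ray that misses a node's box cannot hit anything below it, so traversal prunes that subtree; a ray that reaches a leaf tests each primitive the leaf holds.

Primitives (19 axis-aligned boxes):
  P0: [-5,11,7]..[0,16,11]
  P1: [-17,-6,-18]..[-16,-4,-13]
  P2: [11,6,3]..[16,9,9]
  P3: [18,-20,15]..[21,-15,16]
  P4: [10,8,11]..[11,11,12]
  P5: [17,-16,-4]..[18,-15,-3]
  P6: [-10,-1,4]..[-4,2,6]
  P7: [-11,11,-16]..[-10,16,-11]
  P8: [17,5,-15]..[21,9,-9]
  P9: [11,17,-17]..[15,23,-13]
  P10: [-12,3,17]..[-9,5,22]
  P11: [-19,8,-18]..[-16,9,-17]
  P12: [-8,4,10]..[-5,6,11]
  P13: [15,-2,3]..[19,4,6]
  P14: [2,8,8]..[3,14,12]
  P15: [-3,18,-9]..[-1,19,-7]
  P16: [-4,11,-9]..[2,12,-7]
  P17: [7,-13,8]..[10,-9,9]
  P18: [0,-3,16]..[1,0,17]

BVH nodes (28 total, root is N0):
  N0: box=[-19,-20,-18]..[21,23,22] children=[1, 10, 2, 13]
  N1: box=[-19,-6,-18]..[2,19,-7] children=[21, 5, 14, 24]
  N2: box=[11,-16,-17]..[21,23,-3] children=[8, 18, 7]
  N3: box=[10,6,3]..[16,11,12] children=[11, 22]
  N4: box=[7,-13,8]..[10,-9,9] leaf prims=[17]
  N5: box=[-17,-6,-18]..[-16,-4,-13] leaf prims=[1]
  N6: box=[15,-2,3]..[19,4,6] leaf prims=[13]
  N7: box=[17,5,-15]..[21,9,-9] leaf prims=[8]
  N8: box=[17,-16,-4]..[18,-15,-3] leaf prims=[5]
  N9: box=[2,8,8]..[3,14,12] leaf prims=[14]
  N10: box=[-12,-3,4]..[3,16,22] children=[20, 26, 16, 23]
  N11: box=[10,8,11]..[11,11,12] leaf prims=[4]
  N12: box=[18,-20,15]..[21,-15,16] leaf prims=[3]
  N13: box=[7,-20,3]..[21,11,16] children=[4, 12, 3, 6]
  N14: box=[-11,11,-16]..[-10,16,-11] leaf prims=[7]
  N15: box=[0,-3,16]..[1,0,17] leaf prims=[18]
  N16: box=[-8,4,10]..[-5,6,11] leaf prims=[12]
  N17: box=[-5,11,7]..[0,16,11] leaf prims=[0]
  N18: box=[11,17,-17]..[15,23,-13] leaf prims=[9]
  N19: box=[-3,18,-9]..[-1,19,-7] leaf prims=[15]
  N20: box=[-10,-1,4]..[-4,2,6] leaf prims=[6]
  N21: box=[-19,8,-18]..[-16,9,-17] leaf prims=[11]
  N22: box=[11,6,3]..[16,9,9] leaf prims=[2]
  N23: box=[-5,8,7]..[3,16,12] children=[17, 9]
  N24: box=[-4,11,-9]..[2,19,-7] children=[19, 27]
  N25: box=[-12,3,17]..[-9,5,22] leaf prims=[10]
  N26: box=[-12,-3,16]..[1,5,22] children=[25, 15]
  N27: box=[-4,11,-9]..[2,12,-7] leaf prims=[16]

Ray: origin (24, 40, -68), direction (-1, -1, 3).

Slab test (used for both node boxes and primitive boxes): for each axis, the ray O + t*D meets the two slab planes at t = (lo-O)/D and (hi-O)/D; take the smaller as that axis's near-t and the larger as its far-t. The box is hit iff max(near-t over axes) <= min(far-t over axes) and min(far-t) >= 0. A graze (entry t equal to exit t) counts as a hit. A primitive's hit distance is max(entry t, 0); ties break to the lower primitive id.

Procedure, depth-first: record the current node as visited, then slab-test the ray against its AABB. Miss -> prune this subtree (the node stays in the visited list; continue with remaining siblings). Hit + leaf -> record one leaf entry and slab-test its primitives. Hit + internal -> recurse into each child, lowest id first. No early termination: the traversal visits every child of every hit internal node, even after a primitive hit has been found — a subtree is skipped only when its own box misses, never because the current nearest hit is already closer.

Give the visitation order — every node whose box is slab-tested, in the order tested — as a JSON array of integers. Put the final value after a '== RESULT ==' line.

Walk:
N0 x:[3,43] y:[17,60] z:[50/3,30] -> hit [17,30], descend [1, 2, 10, 13]
  N1 x:[22,43] y:[21,46] z:[50/3,61/3] -> miss, prune
  N2 x:[3,13] y:[17,56] z:[17,65/3] -> miss, prune
  N10 x:[21,36] y:[24,43] z:[24,30] -> hit [24,30], descend [16, 20, 23, 26]
    N16 x:[29,32] y:[34,36] z:[26,79/3] -> miss, prune
    N20 x:[28,34] y:[38,41] z:[24,74/3] -> miss, prune
    N23 x:[21,29] y:[24,32] z:[25,80/3] -> hit [25,80/3], descend [9, 17]
      N9 x:[21,22] y:[26,32] z:[76/3,80/3] -> miss, prune
      N17 x:[24,29] y:[24,29] z:[25,79/3] -> hit [25,79/3] leaf, test {P0@t=25}
    N26 x:[23,36] y:[35,43] z:[28,30] -> miss, prune
  N13 x:[3,17] y:[29,60] z:[71/3,28] -> miss, prune

Visited [0, 1, 2, 10, 16, 20, 23, 9, 17, 26, 13]. Tests: 11 box, 1 leaf. Nearest: P0.

== RESULT ==
[0, 1, 2, 10, 16, 20, 23, 9, 17, 26, 13]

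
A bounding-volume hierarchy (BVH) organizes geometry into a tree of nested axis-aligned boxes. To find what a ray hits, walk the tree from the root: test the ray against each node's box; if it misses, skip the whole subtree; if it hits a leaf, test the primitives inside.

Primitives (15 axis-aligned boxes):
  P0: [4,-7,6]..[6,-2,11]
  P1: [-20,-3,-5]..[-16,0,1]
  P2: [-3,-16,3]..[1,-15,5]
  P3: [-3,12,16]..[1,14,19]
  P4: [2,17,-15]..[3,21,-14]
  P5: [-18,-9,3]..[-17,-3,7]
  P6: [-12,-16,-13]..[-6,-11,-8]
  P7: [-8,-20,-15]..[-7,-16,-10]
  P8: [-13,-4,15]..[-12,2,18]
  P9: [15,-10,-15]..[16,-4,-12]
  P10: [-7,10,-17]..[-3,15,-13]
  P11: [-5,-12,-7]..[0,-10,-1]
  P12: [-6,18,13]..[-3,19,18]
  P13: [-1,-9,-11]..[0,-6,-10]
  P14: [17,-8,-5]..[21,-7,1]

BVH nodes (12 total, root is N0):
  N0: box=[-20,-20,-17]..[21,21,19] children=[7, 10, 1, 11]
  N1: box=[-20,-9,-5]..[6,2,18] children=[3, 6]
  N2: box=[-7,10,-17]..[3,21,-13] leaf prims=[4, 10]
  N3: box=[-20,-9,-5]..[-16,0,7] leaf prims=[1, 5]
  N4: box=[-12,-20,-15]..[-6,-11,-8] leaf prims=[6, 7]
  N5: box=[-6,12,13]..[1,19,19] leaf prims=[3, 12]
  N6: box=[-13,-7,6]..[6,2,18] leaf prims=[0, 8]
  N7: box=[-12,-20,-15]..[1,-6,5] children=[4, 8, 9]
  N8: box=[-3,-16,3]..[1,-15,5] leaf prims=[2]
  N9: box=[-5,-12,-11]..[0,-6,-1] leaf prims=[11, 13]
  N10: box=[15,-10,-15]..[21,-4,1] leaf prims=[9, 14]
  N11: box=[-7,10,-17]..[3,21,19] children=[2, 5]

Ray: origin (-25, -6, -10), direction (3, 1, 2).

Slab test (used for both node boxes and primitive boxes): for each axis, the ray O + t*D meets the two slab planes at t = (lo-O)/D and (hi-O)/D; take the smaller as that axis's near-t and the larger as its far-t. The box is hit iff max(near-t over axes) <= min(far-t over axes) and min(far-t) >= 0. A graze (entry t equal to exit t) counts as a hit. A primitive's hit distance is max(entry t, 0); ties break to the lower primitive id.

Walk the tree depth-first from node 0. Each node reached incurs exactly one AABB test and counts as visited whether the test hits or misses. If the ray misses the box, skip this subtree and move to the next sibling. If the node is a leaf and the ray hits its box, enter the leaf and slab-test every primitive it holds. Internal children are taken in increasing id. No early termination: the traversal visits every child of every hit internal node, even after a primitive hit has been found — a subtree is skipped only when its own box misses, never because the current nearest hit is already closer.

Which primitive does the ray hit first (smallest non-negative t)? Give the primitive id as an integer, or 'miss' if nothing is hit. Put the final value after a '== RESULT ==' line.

Traverse from the root:
N0 x:[5/3,46/3] y:[-14,27] z:[-7/2,29/2] -> hit [5/3,29/2], descend [1, 7, 10, 11]
  N1 x:[5/3,31/3] y:[-3,8] z:[5/2,14] -> hit [5/2,8], descend [3, 6]
    N3 x:[5/3,3] y:[-3,6] z:[5/2,17/2] -> hit [5/2,3] leaf, test {P1@t=3, P5(miss)}
    N6 x:[4,31/3] y:[-1,8] z:[8,14] -> hit [8,8] leaf, test {P0(miss), P8(miss)}
  N7 x:[13/3,26/3] y:[-14,0] z:[-5/2,15/2] -> miss, prune
  N10 x:[40/3,46/3] y:[-4,2] z:[-5/2,11/2] -> miss, prune
  N11 x:[6,28/3] y:[16,27] z:[-7/2,29/2] -> miss, prune

Summary -> nodes [0, 1, 3, 6, 7, 10, 11]; box-tests=7; leaf-entries=2; first=P1

== RESULT ==
1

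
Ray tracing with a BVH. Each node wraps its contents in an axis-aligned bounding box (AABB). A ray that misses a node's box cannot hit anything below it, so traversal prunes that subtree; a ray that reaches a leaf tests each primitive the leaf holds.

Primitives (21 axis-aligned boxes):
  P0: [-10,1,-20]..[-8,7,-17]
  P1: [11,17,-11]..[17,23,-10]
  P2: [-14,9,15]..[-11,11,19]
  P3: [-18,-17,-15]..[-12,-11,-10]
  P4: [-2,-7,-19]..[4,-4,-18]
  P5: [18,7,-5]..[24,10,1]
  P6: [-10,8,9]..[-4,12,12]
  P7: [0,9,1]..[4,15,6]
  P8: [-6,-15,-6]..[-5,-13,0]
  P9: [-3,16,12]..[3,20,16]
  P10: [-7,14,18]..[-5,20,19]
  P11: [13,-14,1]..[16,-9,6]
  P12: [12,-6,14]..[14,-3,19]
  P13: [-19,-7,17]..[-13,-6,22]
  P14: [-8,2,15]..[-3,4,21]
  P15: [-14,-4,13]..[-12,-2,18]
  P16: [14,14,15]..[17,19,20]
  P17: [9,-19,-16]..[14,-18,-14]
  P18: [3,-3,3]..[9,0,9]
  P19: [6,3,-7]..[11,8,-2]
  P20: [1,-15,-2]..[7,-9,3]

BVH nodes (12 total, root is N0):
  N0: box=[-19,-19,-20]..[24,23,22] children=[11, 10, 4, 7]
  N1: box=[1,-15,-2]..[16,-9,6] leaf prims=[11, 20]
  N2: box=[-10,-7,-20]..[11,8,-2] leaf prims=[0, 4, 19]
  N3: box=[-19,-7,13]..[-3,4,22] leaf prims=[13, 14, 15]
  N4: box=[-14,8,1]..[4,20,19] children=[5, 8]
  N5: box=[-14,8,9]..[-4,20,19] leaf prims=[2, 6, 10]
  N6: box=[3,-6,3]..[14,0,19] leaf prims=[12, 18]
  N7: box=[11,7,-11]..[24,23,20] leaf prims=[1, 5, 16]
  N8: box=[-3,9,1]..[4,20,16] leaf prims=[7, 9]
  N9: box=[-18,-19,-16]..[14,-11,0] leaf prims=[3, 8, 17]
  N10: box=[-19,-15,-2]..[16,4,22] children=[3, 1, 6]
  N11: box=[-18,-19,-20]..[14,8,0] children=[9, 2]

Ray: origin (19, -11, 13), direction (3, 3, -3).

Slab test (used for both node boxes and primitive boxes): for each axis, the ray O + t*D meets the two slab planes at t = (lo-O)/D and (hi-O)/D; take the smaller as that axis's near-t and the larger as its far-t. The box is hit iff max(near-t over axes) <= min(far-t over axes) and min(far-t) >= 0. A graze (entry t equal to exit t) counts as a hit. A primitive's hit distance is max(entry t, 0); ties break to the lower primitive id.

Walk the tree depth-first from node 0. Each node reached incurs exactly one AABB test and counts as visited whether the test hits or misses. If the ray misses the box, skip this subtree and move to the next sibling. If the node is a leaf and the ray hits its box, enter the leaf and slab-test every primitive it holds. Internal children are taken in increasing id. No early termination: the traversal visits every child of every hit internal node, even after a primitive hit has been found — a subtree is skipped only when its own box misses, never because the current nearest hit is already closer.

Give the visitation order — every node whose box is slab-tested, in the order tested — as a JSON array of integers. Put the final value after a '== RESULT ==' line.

Walk:
N0 x:[-38/3,5/3] y:[-8/3,34/3] z:[-3,11] -> hit [-8/3,5/3], descend [4, 7, 10, 11]
  N4 x:[-11,-5] y:[19/3,31/3] z:[-2,4] -> miss, prune
  N7 x:[-8/3,5/3] y:[6,34/3] z:[-7/3,8] -> miss, prune
  N10 x:[-38/3,-1] y:[-4/3,5] z:[-3,5] -> miss, prune
  N11 x:[-37/3,-5/3] y:[-8/3,19/3] z:[13/3,11] -> miss, prune

Summary -> nodes [0, 4, 7, 10, 11]; box-tests=5; leaf-entries=0; first=miss

== RESULT ==
[0, 4, 7, 10, 11]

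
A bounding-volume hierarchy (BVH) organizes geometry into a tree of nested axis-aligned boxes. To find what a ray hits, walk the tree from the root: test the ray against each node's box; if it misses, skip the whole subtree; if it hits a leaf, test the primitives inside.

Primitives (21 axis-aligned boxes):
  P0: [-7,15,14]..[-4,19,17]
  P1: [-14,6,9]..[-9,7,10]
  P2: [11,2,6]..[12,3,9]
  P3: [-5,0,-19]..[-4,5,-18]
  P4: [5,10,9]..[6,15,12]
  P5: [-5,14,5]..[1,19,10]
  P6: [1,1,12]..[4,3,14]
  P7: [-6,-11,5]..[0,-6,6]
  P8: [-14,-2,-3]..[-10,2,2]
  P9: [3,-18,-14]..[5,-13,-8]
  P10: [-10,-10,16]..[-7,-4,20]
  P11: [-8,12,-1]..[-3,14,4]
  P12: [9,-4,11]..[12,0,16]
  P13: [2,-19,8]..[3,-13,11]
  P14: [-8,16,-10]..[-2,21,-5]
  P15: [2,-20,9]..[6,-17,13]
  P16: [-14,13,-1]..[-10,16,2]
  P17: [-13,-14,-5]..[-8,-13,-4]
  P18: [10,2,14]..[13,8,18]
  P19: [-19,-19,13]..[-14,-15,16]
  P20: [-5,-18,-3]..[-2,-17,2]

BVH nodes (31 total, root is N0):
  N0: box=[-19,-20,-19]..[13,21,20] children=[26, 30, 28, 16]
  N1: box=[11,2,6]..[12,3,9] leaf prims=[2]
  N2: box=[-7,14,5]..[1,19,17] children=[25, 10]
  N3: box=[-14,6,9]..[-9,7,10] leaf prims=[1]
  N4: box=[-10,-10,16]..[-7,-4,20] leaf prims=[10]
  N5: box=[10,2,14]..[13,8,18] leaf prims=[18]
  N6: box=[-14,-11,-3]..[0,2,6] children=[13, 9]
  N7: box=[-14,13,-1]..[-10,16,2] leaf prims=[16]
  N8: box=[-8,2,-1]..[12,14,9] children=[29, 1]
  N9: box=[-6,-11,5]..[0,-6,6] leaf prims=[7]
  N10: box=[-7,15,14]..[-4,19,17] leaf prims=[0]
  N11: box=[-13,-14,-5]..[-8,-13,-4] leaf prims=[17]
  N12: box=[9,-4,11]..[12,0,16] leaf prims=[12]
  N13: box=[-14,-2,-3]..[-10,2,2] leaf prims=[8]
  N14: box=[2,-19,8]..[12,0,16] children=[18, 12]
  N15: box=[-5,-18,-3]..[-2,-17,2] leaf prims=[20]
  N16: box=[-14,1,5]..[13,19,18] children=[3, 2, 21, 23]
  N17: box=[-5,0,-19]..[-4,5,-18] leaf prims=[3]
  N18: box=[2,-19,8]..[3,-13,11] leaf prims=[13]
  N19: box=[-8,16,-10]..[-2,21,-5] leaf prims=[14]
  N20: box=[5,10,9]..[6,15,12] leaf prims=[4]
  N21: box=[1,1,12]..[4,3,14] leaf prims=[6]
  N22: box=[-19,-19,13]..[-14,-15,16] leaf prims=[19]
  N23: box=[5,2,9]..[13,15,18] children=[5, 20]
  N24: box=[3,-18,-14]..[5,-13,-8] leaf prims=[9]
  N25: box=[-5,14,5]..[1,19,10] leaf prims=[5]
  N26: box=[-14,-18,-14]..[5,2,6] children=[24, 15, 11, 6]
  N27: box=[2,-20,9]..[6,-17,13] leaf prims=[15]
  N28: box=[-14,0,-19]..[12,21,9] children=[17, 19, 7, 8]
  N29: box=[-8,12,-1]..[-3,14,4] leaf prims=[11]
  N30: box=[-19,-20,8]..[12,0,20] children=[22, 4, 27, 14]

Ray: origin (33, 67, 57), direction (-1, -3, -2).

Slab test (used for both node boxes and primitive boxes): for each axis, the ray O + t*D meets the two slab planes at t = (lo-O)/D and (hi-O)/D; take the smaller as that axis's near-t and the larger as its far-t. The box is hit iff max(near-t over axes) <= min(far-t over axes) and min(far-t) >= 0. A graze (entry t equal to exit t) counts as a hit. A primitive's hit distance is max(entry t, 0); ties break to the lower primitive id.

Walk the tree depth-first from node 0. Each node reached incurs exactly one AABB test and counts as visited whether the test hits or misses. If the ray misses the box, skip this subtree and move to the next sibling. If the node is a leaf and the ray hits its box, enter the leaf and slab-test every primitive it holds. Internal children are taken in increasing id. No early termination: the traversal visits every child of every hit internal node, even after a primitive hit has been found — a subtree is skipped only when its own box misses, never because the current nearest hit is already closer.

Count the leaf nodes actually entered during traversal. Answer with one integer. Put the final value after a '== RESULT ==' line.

Walk:
N0 x:[20,52] y:[46/3,29] z:[37/2,38] -> hit [20,29], descend [16, 26, 28, 30]
  N16 x:[20,47] y:[16,22] z:[39/2,26] -> hit [20,22], descend [2, 3, 21, 23]
    N2 x:[32,40] y:[16,53/3] z:[20,26] -> miss, prune
    N3 x:[42,47] y:[20,61/3] z:[47/2,24] -> miss, prune
    N21 x:[29,32] y:[64/3,22] z:[43/2,45/2] -> miss, prune
    N23 x:[20,28] y:[52/3,65/3] z:[39/2,24] -> hit [20,65/3], descend [5, 20]
      N5 x:[20,23] y:[59/3,65/3] z:[39/2,43/2] -> hit [20,43/2] leaf, test {P18@t=20}
      N20 x:[27,28] y:[52/3,19] z:[45/2,24] -> miss, prune
  N26 x:[28,47] y:[65/3,85/3] z:[51/2,71/2] -> hit [28,85/3], descend [6, 11, 15, 24]
    N6 x:[33,47] y:[65/3,26] z:[51/2,30] -> miss, prune
    N11 x:[41,46] y:[80/3,27] z:[61/2,31] -> miss, prune
    N15 x:[35,38] y:[28,85/3] z:[55/2,30] -> miss, prune
    N24 x:[28,30] y:[80/3,85/3] z:[65/2,71/2] -> miss, prune
  N28 x:[21,47] y:[46/3,67/3] z:[24,38] -> miss, prune
  N30 x:[21,52] y:[67/3,29] z:[37/2,49/2] -> hit [67/3,49/2], descend [4, 14, 22, 27]
    N4 x:[40,43] y:[71/3,77/3] z:[37/2,41/2] -> miss, prune
    N14 x:[21,31] y:[67/3,86/3] z:[41/2,49/2] -> hit [67/3,49/2], descend [12, 18]
      N12 x:[21,24] y:[67/3,71/3] z:[41/2,23] -> hit [67/3,23] leaf, test {P12@t=67/3}
      N18 x:[30,31] y:[80/3,86/3] z:[23,49/2] -> miss, prune
    N22 x:[47,52] y:[82/3,86/3] z:[41/2,22] -> miss, prune
    N27 x:[27,31] y:[28,29] z:[22,24] -> miss, prune

Summary -> nodes [0, 16, 2, 3, 21, 23, 5, 20, 26, 6, 11, 15, 24, 28, 30, 4, 14, 12, 18, 22, 27]; box-tests=21; leaf-entries=2; first=P18

== RESULT ==
2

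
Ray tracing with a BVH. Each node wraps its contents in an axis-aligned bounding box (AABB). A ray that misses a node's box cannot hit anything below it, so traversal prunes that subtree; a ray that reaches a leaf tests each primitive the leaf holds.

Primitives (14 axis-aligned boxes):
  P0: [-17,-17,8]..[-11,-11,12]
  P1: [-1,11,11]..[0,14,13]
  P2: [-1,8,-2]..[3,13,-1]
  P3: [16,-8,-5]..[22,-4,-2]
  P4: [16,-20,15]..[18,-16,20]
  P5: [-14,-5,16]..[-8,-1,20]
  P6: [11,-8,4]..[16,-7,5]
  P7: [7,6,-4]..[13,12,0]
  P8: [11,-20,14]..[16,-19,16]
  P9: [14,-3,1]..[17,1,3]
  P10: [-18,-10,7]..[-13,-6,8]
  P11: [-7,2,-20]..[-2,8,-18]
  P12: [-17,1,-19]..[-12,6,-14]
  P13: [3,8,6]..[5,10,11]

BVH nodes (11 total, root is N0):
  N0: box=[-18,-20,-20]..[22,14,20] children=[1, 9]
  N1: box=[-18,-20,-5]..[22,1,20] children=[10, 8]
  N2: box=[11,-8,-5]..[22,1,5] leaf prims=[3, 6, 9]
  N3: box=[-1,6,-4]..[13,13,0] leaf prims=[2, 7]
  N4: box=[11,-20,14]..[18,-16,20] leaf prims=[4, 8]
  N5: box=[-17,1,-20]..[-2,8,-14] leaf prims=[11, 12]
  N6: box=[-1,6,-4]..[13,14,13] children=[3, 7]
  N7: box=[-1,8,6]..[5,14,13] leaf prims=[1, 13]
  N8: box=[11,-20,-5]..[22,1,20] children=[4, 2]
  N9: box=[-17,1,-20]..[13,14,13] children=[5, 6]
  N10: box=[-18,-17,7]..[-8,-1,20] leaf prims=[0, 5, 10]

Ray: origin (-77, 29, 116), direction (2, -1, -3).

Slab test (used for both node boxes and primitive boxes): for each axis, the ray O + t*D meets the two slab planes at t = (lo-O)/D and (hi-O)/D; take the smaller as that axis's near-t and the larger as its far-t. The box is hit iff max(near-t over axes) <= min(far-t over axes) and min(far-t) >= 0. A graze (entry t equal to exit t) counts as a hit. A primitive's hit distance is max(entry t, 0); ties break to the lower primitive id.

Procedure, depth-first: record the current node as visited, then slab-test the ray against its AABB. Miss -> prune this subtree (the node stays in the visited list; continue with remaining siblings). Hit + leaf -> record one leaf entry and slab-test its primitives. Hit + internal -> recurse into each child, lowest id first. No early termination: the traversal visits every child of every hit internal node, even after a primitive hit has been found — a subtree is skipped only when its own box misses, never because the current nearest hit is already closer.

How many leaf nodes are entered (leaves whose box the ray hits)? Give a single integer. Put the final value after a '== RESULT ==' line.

Walk:
N0 x:[59/2,99/2] y:[15,49] z:[32,136/3] -> hit [32,136/3], descend [1, 9]
  N1 x:[59/2,99/2] y:[28,49] z:[32,121/3] -> hit [32,121/3], descend [8, 10]
    N8 x:[44,99/2] y:[28,49] z:[32,121/3] -> miss, prune
    N10 x:[59/2,69/2] y:[30,46] z:[32,109/3] -> hit [32,69/2] leaf, test {P0(miss), P5@t=32, P10(miss)}
  N9 x:[30,45] y:[15,28] z:[103/3,136/3] -> miss, prune

order=[0, 1, 8, 10, 9]  |boxes|=5  |leaves|=1  hit=P5

== RESULT ==
1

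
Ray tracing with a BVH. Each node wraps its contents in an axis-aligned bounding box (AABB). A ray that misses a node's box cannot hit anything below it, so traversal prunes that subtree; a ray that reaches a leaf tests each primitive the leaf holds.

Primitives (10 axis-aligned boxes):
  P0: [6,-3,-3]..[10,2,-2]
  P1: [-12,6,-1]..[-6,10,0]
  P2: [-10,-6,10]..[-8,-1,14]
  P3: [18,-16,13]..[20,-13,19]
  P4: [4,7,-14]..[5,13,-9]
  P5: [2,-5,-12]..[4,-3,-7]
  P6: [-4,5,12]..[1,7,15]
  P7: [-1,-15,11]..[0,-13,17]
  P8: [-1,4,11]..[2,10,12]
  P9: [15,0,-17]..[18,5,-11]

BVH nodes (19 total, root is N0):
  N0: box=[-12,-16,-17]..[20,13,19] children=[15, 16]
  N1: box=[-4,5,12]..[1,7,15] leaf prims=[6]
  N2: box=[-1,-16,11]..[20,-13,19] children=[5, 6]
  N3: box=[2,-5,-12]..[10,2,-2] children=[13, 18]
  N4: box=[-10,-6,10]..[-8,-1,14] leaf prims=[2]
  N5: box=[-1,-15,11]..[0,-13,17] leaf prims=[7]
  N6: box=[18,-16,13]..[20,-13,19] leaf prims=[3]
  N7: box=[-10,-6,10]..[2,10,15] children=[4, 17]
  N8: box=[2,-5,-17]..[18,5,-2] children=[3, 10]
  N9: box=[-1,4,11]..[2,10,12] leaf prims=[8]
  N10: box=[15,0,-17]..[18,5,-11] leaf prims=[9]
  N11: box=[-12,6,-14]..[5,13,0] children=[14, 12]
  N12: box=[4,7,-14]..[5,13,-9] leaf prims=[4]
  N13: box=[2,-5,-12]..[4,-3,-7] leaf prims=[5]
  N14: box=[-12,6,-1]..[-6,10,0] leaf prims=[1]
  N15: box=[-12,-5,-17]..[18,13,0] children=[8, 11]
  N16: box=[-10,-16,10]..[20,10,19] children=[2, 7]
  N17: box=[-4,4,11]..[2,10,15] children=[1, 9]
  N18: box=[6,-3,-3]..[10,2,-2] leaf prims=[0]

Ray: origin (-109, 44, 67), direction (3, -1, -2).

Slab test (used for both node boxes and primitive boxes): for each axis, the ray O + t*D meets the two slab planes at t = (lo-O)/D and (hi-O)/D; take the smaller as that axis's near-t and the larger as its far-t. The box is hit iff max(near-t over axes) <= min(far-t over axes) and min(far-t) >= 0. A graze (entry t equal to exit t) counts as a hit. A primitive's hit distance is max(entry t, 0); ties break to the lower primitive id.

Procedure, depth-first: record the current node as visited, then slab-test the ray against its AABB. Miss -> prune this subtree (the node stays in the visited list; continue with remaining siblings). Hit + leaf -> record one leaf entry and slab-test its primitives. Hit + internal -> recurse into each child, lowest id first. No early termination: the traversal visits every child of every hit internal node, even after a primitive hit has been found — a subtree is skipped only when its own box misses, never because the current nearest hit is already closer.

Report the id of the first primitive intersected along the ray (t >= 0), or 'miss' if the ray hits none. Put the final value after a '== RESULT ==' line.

Walk:
N0 x:[97/3,43] y:[31,60] z:[24,42] -> hit [97/3,42], descend [15, 16]
  N15 x:[97/3,127/3] y:[31,49] z:[67/2,42] -> hit [67/2,42], descend [8, 11]
    N8 x:[37,127/3] y:[39,49] z:[69/2,42] -> hit [39,42], descend [3, 10]
      N3 x:[37,119/3] y:[42,49] z:[69/2,79/2] -> miss, prune
      N10 x:[124/3,127/3] y:[39,44] z:[39,42] -> hit [124/3,42] leaf, test {P9@t=124/3}
    N11 x:[97/3,38] y:[31,38] z:[67/2,81/2] -> hit [67/2,38], descend [12, 14]
      N12 x:[113/3,38] y:[31,37] z:[38,81/2] -> miss, prune
      N14 x:[97/3,103/3] y:[34,38] z:[67/2,34] -> hit [34,34] leaf, test {P1@t=34}
  N16 x:[33,43] y:[34,60] z:[24,57/2] -> miss, prune

order=[0, 15, 8, 3, 10, 11, 12, 14, 16]  |boxes|=9  |leaves|=2  hit=P1

== RESULT ==
1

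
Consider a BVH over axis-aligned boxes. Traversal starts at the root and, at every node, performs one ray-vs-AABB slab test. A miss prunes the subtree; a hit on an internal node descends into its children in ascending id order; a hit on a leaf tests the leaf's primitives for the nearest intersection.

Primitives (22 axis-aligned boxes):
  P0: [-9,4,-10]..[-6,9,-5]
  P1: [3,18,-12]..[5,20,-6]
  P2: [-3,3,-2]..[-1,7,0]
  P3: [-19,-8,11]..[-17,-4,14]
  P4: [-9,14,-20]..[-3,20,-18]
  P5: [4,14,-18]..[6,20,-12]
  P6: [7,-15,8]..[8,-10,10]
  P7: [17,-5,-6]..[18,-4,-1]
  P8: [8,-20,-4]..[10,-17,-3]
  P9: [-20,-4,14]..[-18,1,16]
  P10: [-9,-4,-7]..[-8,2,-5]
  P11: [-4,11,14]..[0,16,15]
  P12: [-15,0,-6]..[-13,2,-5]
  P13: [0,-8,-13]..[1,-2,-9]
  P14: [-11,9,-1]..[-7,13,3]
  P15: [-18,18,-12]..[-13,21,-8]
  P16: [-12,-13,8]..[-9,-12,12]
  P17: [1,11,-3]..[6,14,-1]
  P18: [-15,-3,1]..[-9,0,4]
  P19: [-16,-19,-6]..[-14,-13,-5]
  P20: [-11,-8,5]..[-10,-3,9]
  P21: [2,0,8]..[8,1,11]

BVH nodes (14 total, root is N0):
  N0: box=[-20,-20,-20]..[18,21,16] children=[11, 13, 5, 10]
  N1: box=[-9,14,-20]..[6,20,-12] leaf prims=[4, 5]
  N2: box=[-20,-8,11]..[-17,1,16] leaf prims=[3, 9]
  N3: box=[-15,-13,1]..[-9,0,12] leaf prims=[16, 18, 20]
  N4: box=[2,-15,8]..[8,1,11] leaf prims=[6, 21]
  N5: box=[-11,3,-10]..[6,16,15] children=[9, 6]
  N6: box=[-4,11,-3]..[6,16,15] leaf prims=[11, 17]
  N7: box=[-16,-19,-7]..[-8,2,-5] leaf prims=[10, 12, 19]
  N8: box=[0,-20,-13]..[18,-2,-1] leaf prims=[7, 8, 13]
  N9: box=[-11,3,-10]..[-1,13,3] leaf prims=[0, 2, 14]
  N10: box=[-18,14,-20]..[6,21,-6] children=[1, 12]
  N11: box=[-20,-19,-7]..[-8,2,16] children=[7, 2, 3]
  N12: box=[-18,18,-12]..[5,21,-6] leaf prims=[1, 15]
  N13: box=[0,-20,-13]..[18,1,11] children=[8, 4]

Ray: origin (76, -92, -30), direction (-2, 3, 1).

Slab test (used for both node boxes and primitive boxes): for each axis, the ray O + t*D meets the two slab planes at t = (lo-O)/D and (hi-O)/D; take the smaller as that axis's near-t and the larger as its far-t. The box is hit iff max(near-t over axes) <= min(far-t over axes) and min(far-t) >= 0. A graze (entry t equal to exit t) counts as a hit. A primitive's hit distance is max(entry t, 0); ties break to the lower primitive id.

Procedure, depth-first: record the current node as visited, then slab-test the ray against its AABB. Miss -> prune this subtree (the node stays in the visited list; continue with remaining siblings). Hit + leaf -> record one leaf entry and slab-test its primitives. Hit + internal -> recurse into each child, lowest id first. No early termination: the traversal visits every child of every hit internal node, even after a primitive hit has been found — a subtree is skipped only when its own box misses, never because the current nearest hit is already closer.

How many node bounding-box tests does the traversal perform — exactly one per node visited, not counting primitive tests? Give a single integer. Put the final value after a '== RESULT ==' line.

Trace the traversal:
N0 x:[29,48] y:[24,113/3] z:[10,46] -> hit [29,113/3], descend [5, 10, 11, 13]
  N5 x:[35,87/2] y:[95/3,36] z:[20,45] -> hit [35,36], descend [6, 9]
    N6 x:[35,40] y:[103/3,36] z:[27,45] -> hit [35,36] leaf, test {P11(miss), P17(miss)}
    N9 x:[77/2,87/2] y:[95/3,35] z:[20,33] -> miss, prune
  N10 x:[35,47] y:[106/3,113/3] z:[10,24] -> miss, prune
  N11 x:[42,48] y:[73/3,94/3] z:[23,46] -> miss, prune
  N13 x:[29,38] y:[24,31] z:[17,41] -> hit [29,31], descend [4, 8]
    N4 x:[34,37] y:[77/3,31] z:[38,41] -> miss, prune
    N8 x:[29,38] y:[24,30] z:[17,29] -> hit [29,29] leaf, test {P7@t=29, P8(miss), P13(miss)}

order=[0, 5, 6, 9, 10, 11, 13, 4, 8]  |boxes|=9  |leaves|=2  hit=P7

== RESULT ==
9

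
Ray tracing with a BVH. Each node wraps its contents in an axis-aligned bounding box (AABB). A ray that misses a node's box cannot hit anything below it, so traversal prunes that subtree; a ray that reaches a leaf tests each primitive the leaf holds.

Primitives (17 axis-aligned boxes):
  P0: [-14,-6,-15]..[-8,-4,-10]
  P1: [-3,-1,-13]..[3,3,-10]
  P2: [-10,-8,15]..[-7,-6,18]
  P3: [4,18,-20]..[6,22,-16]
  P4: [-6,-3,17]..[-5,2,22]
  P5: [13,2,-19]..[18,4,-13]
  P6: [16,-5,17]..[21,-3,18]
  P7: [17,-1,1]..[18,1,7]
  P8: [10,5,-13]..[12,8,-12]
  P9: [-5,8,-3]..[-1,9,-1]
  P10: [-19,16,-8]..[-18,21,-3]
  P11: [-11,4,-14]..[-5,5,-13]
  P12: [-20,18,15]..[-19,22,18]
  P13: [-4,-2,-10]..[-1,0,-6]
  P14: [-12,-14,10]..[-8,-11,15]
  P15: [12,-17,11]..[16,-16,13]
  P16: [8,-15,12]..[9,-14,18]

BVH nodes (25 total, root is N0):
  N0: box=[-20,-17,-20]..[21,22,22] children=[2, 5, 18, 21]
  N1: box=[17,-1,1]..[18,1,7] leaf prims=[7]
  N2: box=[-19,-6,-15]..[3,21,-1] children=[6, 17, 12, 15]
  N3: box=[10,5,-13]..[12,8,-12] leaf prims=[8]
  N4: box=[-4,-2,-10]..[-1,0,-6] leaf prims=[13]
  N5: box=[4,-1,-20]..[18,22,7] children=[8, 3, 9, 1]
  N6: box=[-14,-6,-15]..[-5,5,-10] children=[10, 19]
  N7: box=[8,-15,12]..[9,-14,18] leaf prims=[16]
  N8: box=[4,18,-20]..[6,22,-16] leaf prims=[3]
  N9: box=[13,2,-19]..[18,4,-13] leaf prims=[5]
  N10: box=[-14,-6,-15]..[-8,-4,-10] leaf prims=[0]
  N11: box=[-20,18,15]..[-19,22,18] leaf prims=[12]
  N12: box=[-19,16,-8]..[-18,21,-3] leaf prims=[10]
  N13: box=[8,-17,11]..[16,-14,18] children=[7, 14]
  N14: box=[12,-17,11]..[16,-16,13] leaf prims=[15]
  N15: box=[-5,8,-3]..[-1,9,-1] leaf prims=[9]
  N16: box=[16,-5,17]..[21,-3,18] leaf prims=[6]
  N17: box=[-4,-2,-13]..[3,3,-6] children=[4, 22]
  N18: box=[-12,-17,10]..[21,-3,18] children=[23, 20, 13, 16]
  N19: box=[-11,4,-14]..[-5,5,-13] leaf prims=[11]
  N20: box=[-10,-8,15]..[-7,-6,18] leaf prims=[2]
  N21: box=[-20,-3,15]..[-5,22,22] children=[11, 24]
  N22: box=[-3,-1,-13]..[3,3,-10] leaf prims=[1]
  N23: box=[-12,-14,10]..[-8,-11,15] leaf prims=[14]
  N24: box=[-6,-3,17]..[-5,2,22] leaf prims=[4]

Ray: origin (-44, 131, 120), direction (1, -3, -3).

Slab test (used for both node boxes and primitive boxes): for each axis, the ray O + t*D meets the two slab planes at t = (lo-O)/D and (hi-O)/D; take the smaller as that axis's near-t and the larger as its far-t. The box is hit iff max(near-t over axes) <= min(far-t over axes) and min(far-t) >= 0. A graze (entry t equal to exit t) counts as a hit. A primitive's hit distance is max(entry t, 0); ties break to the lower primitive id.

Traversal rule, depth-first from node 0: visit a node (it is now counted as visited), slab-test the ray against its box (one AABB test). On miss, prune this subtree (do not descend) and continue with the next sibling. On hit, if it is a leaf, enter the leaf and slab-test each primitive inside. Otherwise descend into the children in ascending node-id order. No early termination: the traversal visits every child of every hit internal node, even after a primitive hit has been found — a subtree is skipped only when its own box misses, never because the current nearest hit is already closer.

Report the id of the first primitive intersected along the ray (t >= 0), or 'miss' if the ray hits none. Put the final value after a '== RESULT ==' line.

Walk:
N0 x:[24,65] y:[109/3,148/3] z:[98/3,140/3] -> hit [109/3,140/3], descend [2, 5, 18, 21]
  N2 x:[25,47] y:[110/3,137/3] z:[121/3,45] -> hit [121/3,45], descend [6, 12, 15, 17]
    N6 x:[30,39] y:[42,137/3] z:[130/3,45] -> miss, prune
    N12 x:[25,26] y:[110/3,115/3] z:[41,128/3] -> miss, prune
    N15 x:[39,43] y:[122/3,41] z:[121/3,41] -> hit [122/3,41] leaf, test {P9@t=122/3}
    N17 x:[40,47] y:[128/3,133/3] z:[42,133/3] -> hit [128/3,133/3], descend [4, 22]
      N4 x:[40,43] y:[131/3,133/3] z:[42,130/3] -> miss, prune
      N22 x:[41,47] y:[128/3,44] z:[130/3,133/3] -> hit [130/3,44] leaf, test {P1@t=130/3}
  N5 x:[48,62] y:[109/3,44] z:[113/3,140/3] -> miss, prune
  N18 x:[32,65] y:[134/3,148/3] z:[34,110/3] -> miss, prune
  N21 x:[24,39] y:[109/3,134/3] z:[98/3,35] -> miss, prune

order=[0, 2, 6, 12, 15, 17, 4, 22, 5, 18, 21]  |boxes|=11  |leaves|=2  hit=P9

== RESULT ==
9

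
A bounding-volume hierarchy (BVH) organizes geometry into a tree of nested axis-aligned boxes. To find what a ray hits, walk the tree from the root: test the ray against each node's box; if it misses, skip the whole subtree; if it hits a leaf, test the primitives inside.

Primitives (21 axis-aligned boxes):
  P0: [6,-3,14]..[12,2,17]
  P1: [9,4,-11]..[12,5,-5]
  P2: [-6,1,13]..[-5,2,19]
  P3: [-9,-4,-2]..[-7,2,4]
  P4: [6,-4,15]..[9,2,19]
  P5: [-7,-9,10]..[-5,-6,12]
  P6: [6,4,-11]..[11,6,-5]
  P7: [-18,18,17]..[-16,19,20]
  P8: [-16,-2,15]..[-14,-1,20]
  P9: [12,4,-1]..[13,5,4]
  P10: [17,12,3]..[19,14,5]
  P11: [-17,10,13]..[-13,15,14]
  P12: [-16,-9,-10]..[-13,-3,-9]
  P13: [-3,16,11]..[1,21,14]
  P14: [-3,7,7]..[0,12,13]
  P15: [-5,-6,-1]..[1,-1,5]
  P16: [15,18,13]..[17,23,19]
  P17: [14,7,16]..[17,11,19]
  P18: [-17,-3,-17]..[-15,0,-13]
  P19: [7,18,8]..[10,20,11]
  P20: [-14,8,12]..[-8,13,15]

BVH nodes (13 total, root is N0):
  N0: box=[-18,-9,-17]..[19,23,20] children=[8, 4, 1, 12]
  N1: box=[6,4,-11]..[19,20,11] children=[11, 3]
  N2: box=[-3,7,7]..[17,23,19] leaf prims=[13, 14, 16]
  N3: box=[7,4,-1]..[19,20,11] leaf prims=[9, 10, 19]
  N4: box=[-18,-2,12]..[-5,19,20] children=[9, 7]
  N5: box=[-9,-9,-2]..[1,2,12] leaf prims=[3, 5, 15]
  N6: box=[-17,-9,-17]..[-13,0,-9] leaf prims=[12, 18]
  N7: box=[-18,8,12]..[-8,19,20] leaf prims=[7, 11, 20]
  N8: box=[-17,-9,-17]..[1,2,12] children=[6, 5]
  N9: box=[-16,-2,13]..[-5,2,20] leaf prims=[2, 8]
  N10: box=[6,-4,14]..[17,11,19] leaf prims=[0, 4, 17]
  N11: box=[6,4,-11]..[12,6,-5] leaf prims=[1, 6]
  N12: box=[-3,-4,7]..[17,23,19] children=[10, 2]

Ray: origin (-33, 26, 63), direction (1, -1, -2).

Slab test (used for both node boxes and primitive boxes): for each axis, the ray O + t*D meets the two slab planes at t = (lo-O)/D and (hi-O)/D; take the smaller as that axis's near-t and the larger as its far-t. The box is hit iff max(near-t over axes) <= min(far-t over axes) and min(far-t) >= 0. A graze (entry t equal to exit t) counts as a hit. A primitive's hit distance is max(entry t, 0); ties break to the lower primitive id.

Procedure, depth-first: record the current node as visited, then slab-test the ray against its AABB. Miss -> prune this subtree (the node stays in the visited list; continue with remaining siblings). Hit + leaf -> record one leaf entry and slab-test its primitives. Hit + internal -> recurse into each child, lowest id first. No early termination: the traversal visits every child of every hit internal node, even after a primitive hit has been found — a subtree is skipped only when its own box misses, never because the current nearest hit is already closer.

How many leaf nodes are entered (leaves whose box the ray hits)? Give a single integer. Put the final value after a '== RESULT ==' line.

Traverse from the root:
N0 x:[15,52] y:[3,35] z:[43/2,40] -> hit [43/2,35], descend [1, 4, 8, 12]
  N1 x:[39,52] y:[6,22] z:[26,37] -> miss, prune
  N4 x:[15,28] y:[7,28] z:[43/2,51/2] -> hit [43/2,51/2], descend [7, 9]
    N7 x:[15,25] y:[7,18] z:[43/2,51/2] -> miss, prune
    N9 x:[17,28] y:[24,28] z:[43/2,25] -> hit [24,25] leaf, test {P2(miss), P8(miss)}
  N8 x:[16,34] y:[24,35] z:[51/2,40] -> hit [51/2,34], descend [5, 6]
    N5 x:[24,34] y:[24,35] z:[51/2,65/2] -> hit [51/2,65/2] leaf, test {P3(miss), P5(miss), P15@t=29}
    N6 x:[16,20] y:[26,35] z:[36,40] -> miss, prune
  N12 x:[30,50] y:[3,30] z:[22,28] -> miss, prune

order=[0, 1, 4, 7, 9, 8, 5, 6, 12]  |boxes|=9  |leaves|=2  hit=P15

== RESULT ==
2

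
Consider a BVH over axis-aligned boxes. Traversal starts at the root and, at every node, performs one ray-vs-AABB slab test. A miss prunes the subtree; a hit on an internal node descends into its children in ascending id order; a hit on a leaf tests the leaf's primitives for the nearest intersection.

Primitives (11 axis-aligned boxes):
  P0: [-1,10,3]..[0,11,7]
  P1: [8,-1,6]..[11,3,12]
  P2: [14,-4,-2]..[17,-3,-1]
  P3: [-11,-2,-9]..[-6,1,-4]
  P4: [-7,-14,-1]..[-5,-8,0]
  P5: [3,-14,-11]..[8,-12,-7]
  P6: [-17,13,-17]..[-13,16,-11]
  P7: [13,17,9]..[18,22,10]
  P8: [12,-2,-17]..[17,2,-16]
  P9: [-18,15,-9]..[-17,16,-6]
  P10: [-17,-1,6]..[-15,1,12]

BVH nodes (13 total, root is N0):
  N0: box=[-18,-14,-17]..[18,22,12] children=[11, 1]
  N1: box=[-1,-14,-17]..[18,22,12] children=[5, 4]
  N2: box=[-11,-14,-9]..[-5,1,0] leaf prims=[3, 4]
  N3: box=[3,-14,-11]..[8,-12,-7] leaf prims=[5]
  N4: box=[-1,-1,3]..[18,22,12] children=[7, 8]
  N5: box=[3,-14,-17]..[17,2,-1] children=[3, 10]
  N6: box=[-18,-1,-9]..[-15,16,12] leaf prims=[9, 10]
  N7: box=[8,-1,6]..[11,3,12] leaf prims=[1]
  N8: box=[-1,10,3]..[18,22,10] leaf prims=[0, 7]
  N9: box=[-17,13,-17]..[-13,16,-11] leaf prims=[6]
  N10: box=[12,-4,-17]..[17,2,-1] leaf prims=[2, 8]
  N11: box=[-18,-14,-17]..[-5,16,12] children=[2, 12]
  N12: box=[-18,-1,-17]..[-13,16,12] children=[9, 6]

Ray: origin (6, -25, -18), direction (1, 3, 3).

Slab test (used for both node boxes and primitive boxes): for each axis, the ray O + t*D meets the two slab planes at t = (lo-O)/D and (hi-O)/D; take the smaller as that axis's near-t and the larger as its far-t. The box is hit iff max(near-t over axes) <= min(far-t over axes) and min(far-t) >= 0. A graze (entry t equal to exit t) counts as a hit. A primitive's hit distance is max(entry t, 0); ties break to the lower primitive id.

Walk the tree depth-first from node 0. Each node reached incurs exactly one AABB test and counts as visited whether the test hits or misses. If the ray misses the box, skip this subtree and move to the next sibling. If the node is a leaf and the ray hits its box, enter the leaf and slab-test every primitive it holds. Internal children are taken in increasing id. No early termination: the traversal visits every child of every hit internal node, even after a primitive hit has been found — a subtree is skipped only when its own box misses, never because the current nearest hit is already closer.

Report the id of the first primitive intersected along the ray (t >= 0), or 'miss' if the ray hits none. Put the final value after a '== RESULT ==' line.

Walk:
N0 x:[-24,12] y:[11/3,47/3] z:[1/3,10] -> hit [11/3,10], descend [1, 11]
  N1 x:[-7,12] y:[11/3,47/3] z:[1/3,10] -> hit [11/3,10], descend [4, 5]
    N4 x:[-7,12] y:[8,47/3] z:[7,10] -> hit [8,10], descend [7, 8]
      N7 x:[2,5] y:[8,28/3] z:[8,10] -> miss, prune
      N8 x:[-7,12] y:[35/3,47/3] z:[7,28/3] -> miss, prune
    N5 x:[-3,11] y:[11/3,9] z:[1/3,17/3] -> hit [11/3,17/3], descend [3, 10]
      N3 x:[-3,2] y:[11/3,13/3] z:[7/3,11/3] -> miss, prune
      N10 x:[6,11] y:[7,9] z:[1/3,17/3] -> miss, prune
  N11 x:[-24,-11] y:[11/3,41/3] z:[1/3,10] -> miss, prune

Visited [0, 1, 4, 7, 8, 5, 3, 10, 11]. Tests: 9 box, 0 leaf. Nearest: miss.

== RESULT ==
miss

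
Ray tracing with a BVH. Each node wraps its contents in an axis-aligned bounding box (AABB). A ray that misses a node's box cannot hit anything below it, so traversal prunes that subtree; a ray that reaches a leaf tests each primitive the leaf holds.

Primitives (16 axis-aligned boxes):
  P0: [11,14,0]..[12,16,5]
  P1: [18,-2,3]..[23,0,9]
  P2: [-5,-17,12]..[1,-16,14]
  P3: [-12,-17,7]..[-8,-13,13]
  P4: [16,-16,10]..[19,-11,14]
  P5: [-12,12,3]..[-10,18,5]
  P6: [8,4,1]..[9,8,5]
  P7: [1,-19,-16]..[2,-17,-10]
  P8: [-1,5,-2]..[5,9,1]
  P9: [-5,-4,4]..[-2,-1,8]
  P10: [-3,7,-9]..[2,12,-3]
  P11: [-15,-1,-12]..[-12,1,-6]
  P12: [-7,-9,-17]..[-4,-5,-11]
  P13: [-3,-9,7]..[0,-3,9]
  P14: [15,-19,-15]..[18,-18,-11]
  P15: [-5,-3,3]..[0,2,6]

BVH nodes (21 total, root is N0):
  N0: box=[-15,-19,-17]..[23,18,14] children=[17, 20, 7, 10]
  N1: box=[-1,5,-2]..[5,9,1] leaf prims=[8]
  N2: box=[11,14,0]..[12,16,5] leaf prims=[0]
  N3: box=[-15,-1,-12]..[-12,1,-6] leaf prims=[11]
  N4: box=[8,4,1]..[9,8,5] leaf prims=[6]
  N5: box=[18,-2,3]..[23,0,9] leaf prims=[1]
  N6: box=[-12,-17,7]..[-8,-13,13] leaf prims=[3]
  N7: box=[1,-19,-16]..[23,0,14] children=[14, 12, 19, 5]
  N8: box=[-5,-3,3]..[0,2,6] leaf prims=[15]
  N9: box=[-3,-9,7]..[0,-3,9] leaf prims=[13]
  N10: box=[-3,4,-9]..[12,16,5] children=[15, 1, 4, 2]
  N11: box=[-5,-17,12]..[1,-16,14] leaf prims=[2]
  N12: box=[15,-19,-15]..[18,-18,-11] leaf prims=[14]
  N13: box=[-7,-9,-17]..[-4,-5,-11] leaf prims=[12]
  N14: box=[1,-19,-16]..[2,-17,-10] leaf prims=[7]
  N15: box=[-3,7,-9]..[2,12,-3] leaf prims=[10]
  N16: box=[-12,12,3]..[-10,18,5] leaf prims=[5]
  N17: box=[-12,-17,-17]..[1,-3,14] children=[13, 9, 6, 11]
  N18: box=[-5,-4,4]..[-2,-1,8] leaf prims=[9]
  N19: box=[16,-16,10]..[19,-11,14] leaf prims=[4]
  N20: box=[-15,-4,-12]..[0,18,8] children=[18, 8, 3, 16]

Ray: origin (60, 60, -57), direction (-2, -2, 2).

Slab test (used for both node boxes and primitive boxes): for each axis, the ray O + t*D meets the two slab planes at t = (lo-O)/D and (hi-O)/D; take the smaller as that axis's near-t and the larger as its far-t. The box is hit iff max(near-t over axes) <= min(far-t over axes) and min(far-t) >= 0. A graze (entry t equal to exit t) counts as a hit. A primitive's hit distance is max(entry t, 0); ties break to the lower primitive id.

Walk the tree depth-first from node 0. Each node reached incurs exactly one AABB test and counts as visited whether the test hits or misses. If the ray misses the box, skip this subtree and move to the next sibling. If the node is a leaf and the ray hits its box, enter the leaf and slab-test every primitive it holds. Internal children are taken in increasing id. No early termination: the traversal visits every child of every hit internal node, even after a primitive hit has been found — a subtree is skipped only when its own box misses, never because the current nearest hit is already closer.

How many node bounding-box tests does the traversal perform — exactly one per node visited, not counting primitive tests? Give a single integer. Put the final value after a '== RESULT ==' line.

Walk:
N0 x:[37/2,75/2] y:[21,79/2] z:[20,71/2] -> hit [21,71/2], descend [7, 10, 17, 20]
  N7 x:[37/2,59/2] y:[30,79/2] z:[41/2,71/2] -> miss, prune
  N10 x:[24,63/2] y:[22,28] z:[24,31] -> hit [24,28], descend [1, 2, 4, 15]
    N1 x:[55/2,61/2] y:[51/2,55/2] z:[55/2,29] -> hit [55/2,55/2] leaf, test {P8@t=55/2}
    N2 x:[24,49/2] y:[22,23] z:[57/2,31] -> miss, prune
    N4 x:[51/2,26] y:[26,28] z:[29,31] -> miss, prune
    N15 x:[29,63/2] y:[24,53/2] z:[24,27] -> miss, prune
  N17 x:[59/2,36] y:[63/2,77/2] z:[20,71/2] -> hit [63/2,71/2], descend [6, 9, 11, 13]
    N6 x:[34,36] y:[73/2,77/2] z:[32,35] -> miss, prune
    N9 x:[30,63/2] y:[63/2,69/2] z:[32,33] -> miss, prune
    N11 x:[59/2,65/2] y:[38,77/2] z:[69/2,71/2] -> miss, prune
    N13 x:[32,67/2] y:[65/2,69/2] z:[20,23] -> miss, prune
  N20 x:[30,75/2] y:[21,32] z:[45/2,65/2] -> hit [30,32], descend [3, 8, 16, 18]
    N3 x:[36,75/2] y:[59/2,61/2] z:[45/2,51/2] -> miss, prune
    N8 x:[30,65/2] y:[29,63/2] z:[30,63/2] -> hit [30,63/2] leaf, test {P15@t=30}
    N16 x:[35,36] y:[21,24] z:[30,31] -> miss, prune
    N18 x:[31,65/2] y:[61/2,32] z:[61/2,65/2] -> hit [31,32] leaf, test {P9@t=31}

Summary -> nodes [0, 7, 10, 1, 2, 4, 15, 17, 6, 9, 11, 13, 20, 3, 8, 16, 18]; box-tests=17; leaf-entries=3; first=P8

== RESULT ==
17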